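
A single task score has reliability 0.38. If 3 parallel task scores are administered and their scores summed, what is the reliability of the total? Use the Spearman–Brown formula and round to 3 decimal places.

ρ_k = kρ / (1 + (k−1)ρ) = 3·0.38 / (1 + 2·0.38) = 1.140 / 1.760 = 0.648.

0.648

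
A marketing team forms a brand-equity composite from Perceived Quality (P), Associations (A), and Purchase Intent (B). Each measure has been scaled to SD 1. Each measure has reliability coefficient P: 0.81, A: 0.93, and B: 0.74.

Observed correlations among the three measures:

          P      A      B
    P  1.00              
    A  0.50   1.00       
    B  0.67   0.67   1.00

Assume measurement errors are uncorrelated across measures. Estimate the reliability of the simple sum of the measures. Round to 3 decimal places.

0.922

Var(P+A+B) = 3 + 2·[0.50 + 0.67 + 0.67] = 3 + 3.68 = 6.68.
Because errors are independent across components, Cov(Tᵢ,Tⱼ) = Cov(Xᵢ,Xⱼ); the off-diagonal part of the true-score variance is the same as above.
True-score variance = [0.81 + 0.93 + 0.74] + 3.68 = 2.48 + 3.68 = 6.16.
Reliability = 6.16 / 6.68 = 0.922.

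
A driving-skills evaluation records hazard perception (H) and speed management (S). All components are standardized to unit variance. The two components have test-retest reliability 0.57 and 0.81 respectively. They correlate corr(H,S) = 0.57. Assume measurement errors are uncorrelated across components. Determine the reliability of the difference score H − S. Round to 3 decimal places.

Var(H−S) = 1 + 1 − 2·0.57 = 2 − 1.14 = 0.86.
Because errors are independent across components, Cov(Tᵢ,Tⱼ) = Cov(Xᵢ,Xⱼ); the off-diagonal part of the true-score variance is the same as above.
True-score variance = [0.57 + 0.81] − 1.14 = 1.38 − 1.14 = 0.24.
Reliability = 0.24 / 0.86 = 0.279.

0.279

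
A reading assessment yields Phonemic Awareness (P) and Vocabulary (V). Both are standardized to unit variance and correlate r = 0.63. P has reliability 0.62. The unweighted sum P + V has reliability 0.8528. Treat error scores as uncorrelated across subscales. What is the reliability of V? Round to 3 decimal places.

Var(P+V) = 2 + 2·0.63 = 3.260.
True-score variance = ρ_P + ρ_V + 2·0.63, so 0.8528 = (0.62 + ρ_V + 1.26) / 3.260.
ρ_V = 0.8528·3.260 − 0.62 − 1.26 = 0.900.

0.900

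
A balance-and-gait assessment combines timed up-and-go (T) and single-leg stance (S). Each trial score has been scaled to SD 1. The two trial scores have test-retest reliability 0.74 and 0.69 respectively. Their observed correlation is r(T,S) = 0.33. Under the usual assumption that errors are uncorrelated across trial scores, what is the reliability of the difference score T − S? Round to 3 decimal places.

0.575

Var(T−S) = 1 + 1 − 2·0.33 = 2 − 0.66 = 1.34.
Under uncorrelated errors the observed covariances equal the true-score covariances, so only the own-variance terms attenuate.
True-score variance = [0.74 + 0.69] − 0.66 = 1.43 − 0.66 = 0.77.
Reliability = 0.77 / 1.34 = 0.575.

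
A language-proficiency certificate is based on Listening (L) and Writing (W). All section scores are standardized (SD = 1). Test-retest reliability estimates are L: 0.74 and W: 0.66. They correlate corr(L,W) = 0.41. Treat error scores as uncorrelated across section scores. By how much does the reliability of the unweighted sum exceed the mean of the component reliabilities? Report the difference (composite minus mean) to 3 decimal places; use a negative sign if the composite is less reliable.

0.087

Var(sum) = 2 + 0.82 = 2.82; true-score variance = 1.4 + 0.82 = 2.22; composite reliability = 0.7872.
Mean component reliability = 0.7000.
Difference = 0.7872 − 0.7000 = 0.087.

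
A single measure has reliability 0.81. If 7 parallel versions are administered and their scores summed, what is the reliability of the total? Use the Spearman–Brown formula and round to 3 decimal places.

0.968

ρ_k = kρ / (1 + (k−1)ρ) = 7·0.81 / (1 + 6·0.81) = 5.670 / 5.860 = 0.968.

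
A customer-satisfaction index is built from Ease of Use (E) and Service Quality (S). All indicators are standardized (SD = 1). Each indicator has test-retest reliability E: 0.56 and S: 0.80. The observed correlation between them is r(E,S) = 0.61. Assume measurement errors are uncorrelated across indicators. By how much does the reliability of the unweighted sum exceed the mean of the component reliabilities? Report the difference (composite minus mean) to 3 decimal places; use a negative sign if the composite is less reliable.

0.121

Var(sum) = 2 + 1.22 = 3.22; true-score variance = 1.36 + 1.22 = 2.58; composite reliability = 0.8012.
Mean component reliability = 0.6800.
Difference = 0.8012 − 0.6800 = 0.121.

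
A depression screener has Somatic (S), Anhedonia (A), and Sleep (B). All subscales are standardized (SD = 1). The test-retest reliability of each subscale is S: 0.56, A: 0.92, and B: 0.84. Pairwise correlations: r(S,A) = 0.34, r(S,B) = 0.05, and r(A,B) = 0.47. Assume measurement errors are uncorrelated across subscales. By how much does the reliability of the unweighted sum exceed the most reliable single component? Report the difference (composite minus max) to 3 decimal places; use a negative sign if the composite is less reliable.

Var(sum) = 3 + 1.72 = 4.72; true-score variance = 2.32 + 1.72 = 4.04; composite reliability = 0.8559.
Max component reliability = 0.9200.
Difference = 0.8559 − 0.9200 = -0.064.

-0.064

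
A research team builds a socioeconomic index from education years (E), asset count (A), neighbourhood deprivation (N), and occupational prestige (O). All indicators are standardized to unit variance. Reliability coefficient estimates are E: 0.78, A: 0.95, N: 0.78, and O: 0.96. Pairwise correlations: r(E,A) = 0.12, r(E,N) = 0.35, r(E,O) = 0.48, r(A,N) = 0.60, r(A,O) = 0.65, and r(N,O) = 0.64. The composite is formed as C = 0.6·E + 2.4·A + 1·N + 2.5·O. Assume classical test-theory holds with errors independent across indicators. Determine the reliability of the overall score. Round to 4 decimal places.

Var(C) = 0.6² + 2.4² + 1 + 2.5² + 2·[1.44·0.12 + 0.6·0.35 + 1.5·0.48 + 2.4·0.60 + 6·0.65 + 2.5·0.64] = 13.37 + 16.0856 = 29.4556.
Because errors are independent across components, Cov(Tᵢ,Tⱼ) = Cov(Xᵢ,Xⱼ); the off-diagonal part of the true-score variance is the same as above.
True-score variance = [0.6²·0.78 + 2.4²·0.95 + 0.78 + 2.5²·0.96] + 16.0856 = 12.5328 + 16.0856 = 28.6184.
Reliability = 28.6184 / 29.4556 = 0.9716.

0.9716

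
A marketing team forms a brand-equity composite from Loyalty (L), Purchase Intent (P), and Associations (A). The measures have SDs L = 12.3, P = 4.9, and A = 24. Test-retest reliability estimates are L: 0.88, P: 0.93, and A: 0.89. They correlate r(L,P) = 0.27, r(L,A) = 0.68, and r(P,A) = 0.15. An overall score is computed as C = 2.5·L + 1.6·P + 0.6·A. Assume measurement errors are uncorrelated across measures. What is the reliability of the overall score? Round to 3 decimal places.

0.929

Var(C) = 2.5²·12.3² + 1.6²·4.9² + 0.6²·24² + 2·[4·12.3·4.9·0.27 + 1.5·12.3·24·0.68 + 0.96·4.9·24·0.15] = 1214.39 + 766.26 = 1980.65.
Under uncorrelated errors the observed covariances equal the true-score covariances, so only the own-variance terms attenuate.
True-score variance = [2.5²·12.3²·0.88 + 1.6²·4.9²·0.93 + 0.6²·24²·0.89] + 766.26 = 1073.81 + 766.26 = 1840.07.
Reliability = 1840.07 / 1980.65 = 0.929.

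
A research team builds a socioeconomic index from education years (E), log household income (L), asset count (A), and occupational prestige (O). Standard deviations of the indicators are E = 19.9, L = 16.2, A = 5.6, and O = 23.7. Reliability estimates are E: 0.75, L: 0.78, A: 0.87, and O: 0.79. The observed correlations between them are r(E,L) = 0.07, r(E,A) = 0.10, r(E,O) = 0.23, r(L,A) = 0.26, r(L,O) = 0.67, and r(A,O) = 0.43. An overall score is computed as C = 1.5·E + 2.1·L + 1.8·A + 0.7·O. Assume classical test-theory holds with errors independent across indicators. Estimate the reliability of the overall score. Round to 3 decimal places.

Var(C) = 1.5²·19.9² + 2.1²·16.2² + 1.8²·5.6² + 0.7²·23.7² + 2·[3.15·19.9·16.2·0.07 + 2.7·19.9·5.6·0.10 + 1.05·19.9·23.7·0.23 + 3.78·16.2·5.6·0.26 + 1.47·16.2·23.7·0.67 + 1.26·5.6·23.7·0.43] = 2425.22 + 1508.56 = 3933.78.
With uncorrelated errors the cross-covariances are all true-score covariance, so they carry over unchanged; only the diagonal terms shrink to ρᵢσᵢ².
True-score variance = [1.5²·19.9²·0.75 + 2.1²·16.2²·0.78 + 1.8²·5.6²·0.87 + 0.7²·23.7²·0.79] + 1508.56 = 1876.84 + 1508.56 = 3385.4.
Reliability = 3385.4 / 3933.78 = 0.861.

0.861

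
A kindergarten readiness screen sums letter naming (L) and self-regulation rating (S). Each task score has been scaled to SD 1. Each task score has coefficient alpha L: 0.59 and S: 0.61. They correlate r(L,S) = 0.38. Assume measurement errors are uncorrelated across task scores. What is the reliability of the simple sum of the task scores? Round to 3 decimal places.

Var(L+S) = 2 + 2·[0.38] = 2 + 0.76 = 2.76.
Because errors are independent across components, Cov(Tᵢ,Tⱼ) = Cov(Xᵢ,Xⱼ); the off-diagonal part of the true-score variance is the same as above.
True-score variance = [0.59 + 0.61] + 0.76 = 1.2 + 0.76 = 1.96.
Reliability = 1.96 / 2.76 = 0.710.

0.710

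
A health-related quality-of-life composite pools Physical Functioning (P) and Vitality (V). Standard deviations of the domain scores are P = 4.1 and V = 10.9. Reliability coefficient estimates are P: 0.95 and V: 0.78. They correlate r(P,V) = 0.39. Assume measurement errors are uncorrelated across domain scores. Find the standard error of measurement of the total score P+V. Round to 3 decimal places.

Var(total) = 135.62 + 34.8582 = 170.478.
True-score variance = 108.641 + 34.8582 = 143.5, so reliability = 0.8417.
Error variance = 170.478 − 143.5 = 26.9787; SEM = √26.9787 = 5.194.

5.194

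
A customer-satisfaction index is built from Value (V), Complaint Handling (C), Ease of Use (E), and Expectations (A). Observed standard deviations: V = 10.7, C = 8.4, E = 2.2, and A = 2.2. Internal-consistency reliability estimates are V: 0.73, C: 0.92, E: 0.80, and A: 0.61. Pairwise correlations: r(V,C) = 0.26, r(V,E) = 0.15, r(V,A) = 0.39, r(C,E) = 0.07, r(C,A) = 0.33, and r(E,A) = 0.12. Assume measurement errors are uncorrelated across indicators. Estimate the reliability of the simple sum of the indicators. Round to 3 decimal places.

0.861

Var(V+C+E+A) = 10.7² + 8.4² + 2.2² + 2.2² + 2·[10.7·8.4·0.26 + 10.7·2.2·0.15 + 10.7·2.2·0.39 + 8.4·2.2·0.07 + 8.4·2.2·0.33 + 2.2·2.2·0.12] = 194.73 + 88.1064 = 282.836.
Because errors are independent across components, Cov(Tᵢ,Tⱼ) = Cov(Xᵢ,Xⱼ); the off-diagonal part of the true-score variance is the same as above.
True-score variance = [10.7²·0.73 + 8.4²·0.92 + 2.2²·0.80 + 2.2²·0.61] + 88.1064 = 155.317 + 88.1064 = 243.424.
Reliability = 243.424 / 282.836 = 0.861.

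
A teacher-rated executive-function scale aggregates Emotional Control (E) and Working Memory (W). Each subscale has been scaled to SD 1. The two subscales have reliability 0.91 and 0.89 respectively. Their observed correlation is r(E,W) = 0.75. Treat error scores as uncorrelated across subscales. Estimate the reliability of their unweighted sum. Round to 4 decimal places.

0.9429

Var(E+W) = 2 + 2·[0.75] = 2 + 1.5 = 3.5.
With uncorrelated errors the cross-covariances are all true-score covariance, so they carry over unchanged; only the diagonal terms shrink to ρᵢσᵢ².
True-score variance = [0.91 + 0.89] + 1.5 = 1.8 + 1.5 = 3.3.
Reliability = 3.3 / 3.5 = 0.9429.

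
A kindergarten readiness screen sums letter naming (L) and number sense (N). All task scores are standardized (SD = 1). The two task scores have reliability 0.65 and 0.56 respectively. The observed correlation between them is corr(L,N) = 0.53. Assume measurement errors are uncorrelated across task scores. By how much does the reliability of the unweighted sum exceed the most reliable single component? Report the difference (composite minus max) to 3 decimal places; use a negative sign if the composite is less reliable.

0.092

Var(sum) = 2 + 1.06 = 3.06; true-score variance = 1.21 + 1.06 = 2.27; composite reliability = 0.7418.
Max component reliability = 0.6500.
Difference = 0.7418 − 0.6500 = 0.092.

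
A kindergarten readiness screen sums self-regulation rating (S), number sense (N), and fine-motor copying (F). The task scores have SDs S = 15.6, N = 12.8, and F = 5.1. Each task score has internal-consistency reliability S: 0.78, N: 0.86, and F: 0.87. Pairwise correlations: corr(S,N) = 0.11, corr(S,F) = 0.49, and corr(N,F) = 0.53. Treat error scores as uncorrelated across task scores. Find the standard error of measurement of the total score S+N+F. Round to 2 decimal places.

Var(total) = 433.21 + 191.095 = 624.305.
True-score variance = 353.352 + 191.095 = 544.447, so reliability = 0.8721.
Error variance = 624.305 − 544.447 = 79.8581; SEM = √79.8581 = 8.94.

8.94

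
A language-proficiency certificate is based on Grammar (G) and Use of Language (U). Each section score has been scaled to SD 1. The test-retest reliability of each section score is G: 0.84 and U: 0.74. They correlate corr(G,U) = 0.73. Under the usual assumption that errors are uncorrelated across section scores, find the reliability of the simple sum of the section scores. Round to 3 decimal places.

0.879

Var(G+U) = 2 + 2·[0.73] = 2 + 1.46 = 3.46.
Because errors are independent across components, Cov(Tᵢ,Tⱼ) = Cov(Xᵢ,Xⱼ); the off-diagonal part of the true-score variance is the same as above.
True-score variance = [0.84 + 0.74] + 1.46 = 1.58 + 1.46 = 3.04.
Reliability = 3.04 / 3.46 = 0.879.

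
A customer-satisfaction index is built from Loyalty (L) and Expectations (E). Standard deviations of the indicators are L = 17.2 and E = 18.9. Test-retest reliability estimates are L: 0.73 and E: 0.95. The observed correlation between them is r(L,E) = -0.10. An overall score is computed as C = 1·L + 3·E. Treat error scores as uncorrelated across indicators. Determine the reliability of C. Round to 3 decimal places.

Var(C) = 17.2² + 3²·18.9² + 2·[3·17.2·18.9·(-0.10)] = 3510.73 − 195.048 = 3315.68.
Under uncorrelated errors the observed covariances equal the true-score covariances, so only the own-variance terms attenuate.
True-score variance = [17.2²·0.73 + 3²·18.9²·0.95] − 195.048 = 3270.11 − 195.048 = 3075.06.
Reliability = 3075.06 / 3315.68 = 0.927.

0.927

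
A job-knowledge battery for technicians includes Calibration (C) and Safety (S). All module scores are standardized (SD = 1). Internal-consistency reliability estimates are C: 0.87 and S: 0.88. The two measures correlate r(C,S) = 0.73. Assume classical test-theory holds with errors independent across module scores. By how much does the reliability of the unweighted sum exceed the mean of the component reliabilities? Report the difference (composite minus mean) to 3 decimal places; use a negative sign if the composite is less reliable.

Var(sum) = 2 + 1.46 = 3.46; true-score variance = 1.75 + 1.46 = 3.21; composite reliability = 0.9277.
Mean component reliability = 0.8750.
Difference = 0.9277 − 0.8750 = 0.053.

0.053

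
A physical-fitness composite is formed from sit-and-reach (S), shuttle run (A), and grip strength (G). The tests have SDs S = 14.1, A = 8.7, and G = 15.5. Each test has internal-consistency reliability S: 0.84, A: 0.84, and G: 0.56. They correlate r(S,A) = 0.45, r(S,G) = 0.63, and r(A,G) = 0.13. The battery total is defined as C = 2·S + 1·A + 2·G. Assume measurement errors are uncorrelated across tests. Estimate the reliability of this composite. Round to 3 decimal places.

0.826

Var(C) = 2²·14.1² + 8.7² + 2²·15.5² + 2·[2·14.1·8.7·0.45 + 4·14.1·15.5·0.63 + 2·8.7·15.5·0.13] = 1831.93 + 1392.42 = 3224.35.
Because errors are independent across components, Cov(Tᵢ,Tⱼ) = Cov(Xᵢ,Xⱼ); the off-diagonal part of the true-score variance is the same as above.
True-score variance = [2²·14.1²·0.84 + 8.7²·0.84 + 2²·15.5²·0.56] + 1392.42 = 1269.74 + 1392.42 = 2662.16.
Reliability = 2662.16 / 3224.35 = 0.826.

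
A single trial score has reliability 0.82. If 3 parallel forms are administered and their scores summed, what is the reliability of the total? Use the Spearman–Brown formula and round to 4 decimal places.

ρ_k = kρ / (1 + (k−1)ρ) = 3·0.82 / (1 + 2·0.82) = 2.460 / 2.640 = 0.9318.

0.9318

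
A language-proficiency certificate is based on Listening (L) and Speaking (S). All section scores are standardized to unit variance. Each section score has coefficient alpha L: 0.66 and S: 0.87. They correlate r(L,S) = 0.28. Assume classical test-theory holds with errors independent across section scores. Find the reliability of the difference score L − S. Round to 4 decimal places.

Var(L−S) = 1 + 1 − 2·0.28 = 2 − 0.56 = 1.44.
Because errors are independent across components, Cov(Tᵢ,Tⱼ) = Cov(Xᵢ,Xⱼ); the off-diagonal part of the true-score variance is the same as above.
True-score variance = [0.66 + 0.87] − 0.56 = 1.53 − 0.56 = 0.97.
Reliability = 0.97 / 1.44 = 0.6736.

0.6736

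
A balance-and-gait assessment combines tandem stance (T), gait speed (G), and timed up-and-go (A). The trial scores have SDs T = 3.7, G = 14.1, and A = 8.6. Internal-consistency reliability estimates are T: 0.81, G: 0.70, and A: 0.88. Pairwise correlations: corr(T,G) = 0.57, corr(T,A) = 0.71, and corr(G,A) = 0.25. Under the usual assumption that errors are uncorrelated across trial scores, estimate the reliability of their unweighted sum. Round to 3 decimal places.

Var(T+G+A) = 3.7² + 14.1² + 8.6² + 2·[3.7·14.1·0.57 + 3.7·8.6·0.71 + 14.1·8.6·0.25] = 286.46 + 165.288 = 451.748.
Because errors are independent across components, Cov(Tᵢ,Tⱼ) = Cov(Xᵢ,Xⱼ); the off-diagonal part of the true-score variance is the same as above.
True-score variance = [3.7²·0.81 + 14.1²·0.70 + 8.6²·0.88] + 165.288 = 215.341 + 165.288 = 380.629.
Reliability = 380.629 / 451.748 = 0.843.

0.843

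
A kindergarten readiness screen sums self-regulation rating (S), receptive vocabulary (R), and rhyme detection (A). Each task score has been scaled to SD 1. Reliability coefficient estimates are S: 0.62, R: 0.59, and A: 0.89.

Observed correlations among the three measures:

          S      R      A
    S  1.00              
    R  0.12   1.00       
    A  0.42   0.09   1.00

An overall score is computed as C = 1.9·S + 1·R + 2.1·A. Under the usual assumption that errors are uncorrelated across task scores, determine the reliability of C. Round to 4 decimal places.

0.8283

Var(C) = 1.9² + 1 + 2.1² + 2·[1.9·0.12 + 3.99·0.42 + 2.1·0.09] = 9.02 + 4.1856 = 13.2056.
Because errors are independent across components, Cov(Tᵢ,Tⱼ) = Cov(Xᵢ,Xⱼ); the off-diagonal part of the true-score variance is the same as above.
True-score variance = [1.9²·0.62 + 0.59 + 2.1²·0.89] + 4.1856 = 6.7531 + 4.1856 = 10.9387.
Reliability = 10.9387 / 13.2056 = 0.8283.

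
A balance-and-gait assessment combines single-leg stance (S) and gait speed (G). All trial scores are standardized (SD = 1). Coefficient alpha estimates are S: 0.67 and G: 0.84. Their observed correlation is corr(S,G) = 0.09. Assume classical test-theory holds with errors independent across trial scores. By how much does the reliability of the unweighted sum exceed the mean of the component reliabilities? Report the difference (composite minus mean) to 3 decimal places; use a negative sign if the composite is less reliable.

0.020

Var(sum) = 2 + 0.18 = 2.18; true-score variance = 1.51 + 0.18 = 1.69; composite reliability = 0.7752.
Mean component reliability = 0.7550.
Difference = 0.7752 − 0.7550 = 0.020.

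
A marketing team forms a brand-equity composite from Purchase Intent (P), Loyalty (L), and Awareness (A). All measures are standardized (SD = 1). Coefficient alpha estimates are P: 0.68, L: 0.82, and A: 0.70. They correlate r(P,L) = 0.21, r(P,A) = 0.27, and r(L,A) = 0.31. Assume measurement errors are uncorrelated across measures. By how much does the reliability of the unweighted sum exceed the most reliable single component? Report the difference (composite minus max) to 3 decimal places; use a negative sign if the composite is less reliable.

Var(sum) = 3 + 1.58 = 4.58; true-score variance = 2.2 + 1.58 = 3.78; composite reliability = 0.8253.
Max component reliability = 0.8200.
Difference = 0.8253 − 0.8200 = 0.005.

0.005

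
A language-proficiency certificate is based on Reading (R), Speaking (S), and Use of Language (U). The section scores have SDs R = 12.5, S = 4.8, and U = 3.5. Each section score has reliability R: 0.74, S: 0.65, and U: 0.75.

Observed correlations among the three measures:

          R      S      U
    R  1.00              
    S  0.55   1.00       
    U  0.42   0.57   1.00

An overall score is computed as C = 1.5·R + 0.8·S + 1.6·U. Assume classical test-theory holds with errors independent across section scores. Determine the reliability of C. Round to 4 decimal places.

0.8229

Var(C) = 1.5²·12.5² + 0.8²·4.8² + 1.6²·3.5² + 2·[1.2·12.5·4.8·0.55 + 2.4·12.5·3.5·0.42 + 1.28·4.8·3.5·0.57] = 397.668 + 191.915 = 589.583.
With uncorrelated errors the cross-covariances are all true-score covariance, so they carry over unchanged; only the diagonal terms shrink to ρᵢσᵢ².
True-score variance = [1.5²·12.5²·0.74 + 0.8²·4.8²·0.65 + 1.6²·3.5²·0.75] + 191.915 = 293.261 + 191.915 = 485.175.
Reliability = 485.175 / 589.583 = 0.8229.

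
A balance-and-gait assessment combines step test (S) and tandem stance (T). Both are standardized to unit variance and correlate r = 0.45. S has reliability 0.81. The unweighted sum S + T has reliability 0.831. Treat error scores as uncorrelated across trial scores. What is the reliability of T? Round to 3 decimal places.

Var(S+T) = 2 + 2·0.45 = 2.900.
True-score variance = ρ_S + ρ_T + 2·0.45, so 0.831 = (0.81 + ρ_T + 0.90) / 2.900.
ρ_T = 0.831·2.900 − 0.81 − 0.90 = 0.700.

0.700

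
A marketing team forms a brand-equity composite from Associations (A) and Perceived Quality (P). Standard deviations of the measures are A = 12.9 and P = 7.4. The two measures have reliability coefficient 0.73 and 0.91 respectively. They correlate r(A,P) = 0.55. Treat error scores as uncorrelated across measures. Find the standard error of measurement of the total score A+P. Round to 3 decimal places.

7.061

Var(total) = 221.17 + 105.006 = 326.176.
True-score variance = 171.311 + 105.006 = 276.317, so reliability = 0.8471.
Error variance = 326.176 − 276.317 = 49.8591; SEM = √49.8591 = 7.061.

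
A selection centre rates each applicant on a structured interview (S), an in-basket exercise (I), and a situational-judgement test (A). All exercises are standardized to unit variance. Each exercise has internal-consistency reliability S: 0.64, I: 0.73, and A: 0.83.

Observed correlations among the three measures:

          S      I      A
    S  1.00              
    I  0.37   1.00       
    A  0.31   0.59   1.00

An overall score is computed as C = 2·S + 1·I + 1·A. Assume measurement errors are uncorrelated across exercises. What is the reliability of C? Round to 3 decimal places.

Var(C) = 2² + 1 + 1 + 2·[2·0.37 + 2·0.31 + 0.59] = 6 + 3.9 = 9.9.
Under uncorrelated errors the observed covariances equal the true-score covariances, so only the own-variance terms attenuate.
True-score variance = [2²·0.64 + 0.73 + 0.83] + 3.9 = 4.12 + 3.9 = 8.02.
Reliability = 8.02 / 9.9 = 0.810.

0.810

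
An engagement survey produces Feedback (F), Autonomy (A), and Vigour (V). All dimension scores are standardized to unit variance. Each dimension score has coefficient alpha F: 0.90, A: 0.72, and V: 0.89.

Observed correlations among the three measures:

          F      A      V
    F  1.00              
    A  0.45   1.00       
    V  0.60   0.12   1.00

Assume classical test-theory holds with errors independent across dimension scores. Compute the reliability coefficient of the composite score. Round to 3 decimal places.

Var(F+A+V) = 3 + 2·[0.45 + 0.60 + 0.12] = 3 + 2.34 = 5.34.
With uncorrelated errors the cross-covariances are all true-score covariance, so they carry over unchanged; only the diagonal terms shrink to ρᵢσᵢ².
True-score variance = [0.90 + 0.72 + 0.89] + 2.34 = 2.51 + 2.34 = 4.85.
Reliability = 4.85 / 5.34 = 0.908.

0.908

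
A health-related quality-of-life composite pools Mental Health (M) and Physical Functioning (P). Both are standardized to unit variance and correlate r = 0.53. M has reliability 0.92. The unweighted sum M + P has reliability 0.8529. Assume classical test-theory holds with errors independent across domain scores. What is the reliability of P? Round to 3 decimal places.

0.630

Var(M+P) = 2 + 2·0.53 = 3.060.
True-score variance = ρ_M + ρ_P + 2·0.53, so 0.8529 = (0.92 + ρ_P + 1.06) / 3.060.
ρ_P = 0.8529·3.060 − 0.92 − 1.06 = 0.630.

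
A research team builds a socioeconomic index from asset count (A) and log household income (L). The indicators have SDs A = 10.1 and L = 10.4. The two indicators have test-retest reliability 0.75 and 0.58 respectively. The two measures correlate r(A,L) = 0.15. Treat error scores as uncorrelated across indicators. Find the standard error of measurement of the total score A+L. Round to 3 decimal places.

8.422

Var(total) = 210.17 + 31.512 = 241.682.
True-score variance = 139.24 + 31.512 = 170.752, so reliability = 0.7065.
Error variance = 241.682 − 170.752 = 70.9297; SEM = √70.9297 = 8.422.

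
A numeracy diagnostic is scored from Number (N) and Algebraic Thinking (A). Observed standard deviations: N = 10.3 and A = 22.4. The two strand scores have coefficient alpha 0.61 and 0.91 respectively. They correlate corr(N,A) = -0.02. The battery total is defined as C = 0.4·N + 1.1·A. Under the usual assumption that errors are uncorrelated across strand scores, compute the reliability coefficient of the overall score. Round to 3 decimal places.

Var(C) = 0.4²·10.3² + 1.1²·22.4² + 2·[0.44·10.3·22.4·(-0.02)] = 624.104 − 4.06067 = 620.043.
With uncorrelated errors the cross-covariances are all true-score covariance, so they carry over unchanged; only the diagonal terms shrink to ρᵢσᵢ².
True-score variance = [0.4²·10.3²·0.61 + 1.1²·22.4²·0.91] − 4.06067 = 562.842 − 4.06067 = 558.782.
Reliability = 558.782 / 620.043 = 0.901.

0.901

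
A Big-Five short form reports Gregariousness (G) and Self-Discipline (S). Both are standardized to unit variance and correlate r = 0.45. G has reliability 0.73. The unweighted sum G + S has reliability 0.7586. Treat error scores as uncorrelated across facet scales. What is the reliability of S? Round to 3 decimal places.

0.570

Var(G+S) = 2 + 2·0.45 = 2.900.
True-score variance = ρ_G + ρ_S + 2·0.45, so 0.7586 = (0.73 + ρ_S + 0.90) / 2.900.
ρ_S = 0.7586·2.900 − 0.73 − 0.90 = 0.570.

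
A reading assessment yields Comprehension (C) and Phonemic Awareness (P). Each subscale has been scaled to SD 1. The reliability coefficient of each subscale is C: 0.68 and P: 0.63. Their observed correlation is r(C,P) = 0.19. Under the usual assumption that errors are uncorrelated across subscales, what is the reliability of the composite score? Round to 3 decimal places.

0.710

Var(C+P) = 2 + 2·[0.19] = 2 + 0.38 = 2.38.
Under uncorrelated errors the observed covariances equal the true-score covariances, so only the own-variance terms attenuate.
True-score variance = [0.68 + 0.63] + 0.38 = 1.31 + 0.38 = 1.69.
Reliability = 1.69 / 2.38 = 0.710.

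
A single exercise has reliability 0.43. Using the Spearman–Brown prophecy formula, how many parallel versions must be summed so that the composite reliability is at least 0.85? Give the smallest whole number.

k ≥ ρ*(1−ρ₁)/(ρ₁(1−ρ*)) = 0.85·0.57 / (0.43·0.15) = 7.512.
Smallest integer k = 8.

8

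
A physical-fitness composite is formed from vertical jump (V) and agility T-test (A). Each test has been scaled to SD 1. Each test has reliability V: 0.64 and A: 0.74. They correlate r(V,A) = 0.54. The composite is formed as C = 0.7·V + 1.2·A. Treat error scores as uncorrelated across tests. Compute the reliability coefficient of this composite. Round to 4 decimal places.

Var(C) = 0.7² + 1.2² + 2·[0.84·0.54] = 1.93 + 0.9072 = 2.8372.
Because errors are independent across components, Cov(Tᵢ,Tⱼ) = Cov(Xᵢ,Xⱼ); the off-diagonal part of the true-score variance is the same as above.
True-score variance = [0.7²·0.64 + 1.2²·0.74] + 0.9072 = 1.3792 + 0.9072 = 2.2864.
Reliability = 2.2864 / 2.8372 = 0.8059.

0.8059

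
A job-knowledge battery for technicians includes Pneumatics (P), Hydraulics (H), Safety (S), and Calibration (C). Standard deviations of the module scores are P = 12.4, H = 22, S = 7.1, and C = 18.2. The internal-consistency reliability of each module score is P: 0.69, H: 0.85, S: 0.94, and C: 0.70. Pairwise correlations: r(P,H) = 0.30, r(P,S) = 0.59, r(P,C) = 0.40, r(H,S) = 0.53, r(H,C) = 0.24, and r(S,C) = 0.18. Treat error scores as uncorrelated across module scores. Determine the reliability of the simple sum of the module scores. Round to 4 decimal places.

0.8810

Var(P+H+S+C) = 12.4² + 22² + 7.1² + 18.2² + 2·[12.4·22·0.30 + 12.4·7.1·0.59 + 12.4·18.2·0.40 + 22·7.1·0.53 + 22·18.2·0.24 + 7.1·18.2·0.18] = 1019.41 + 852.394 = 1871.8.
With uncorrelated errors the cross-covariances are all true-score covariance, so they carry over unchanged; only the diagonal terms shrink to ρᵢσᵢ².
True-score variance = [12.4²·0.69 + 22²·0.85 + 7.1²·0.94 + 18.2²·0.70] + 852.394 = 796.748 + 852.394 = 1649.14.
Reliability = 1649.14 / 1871.8 = 0.8810.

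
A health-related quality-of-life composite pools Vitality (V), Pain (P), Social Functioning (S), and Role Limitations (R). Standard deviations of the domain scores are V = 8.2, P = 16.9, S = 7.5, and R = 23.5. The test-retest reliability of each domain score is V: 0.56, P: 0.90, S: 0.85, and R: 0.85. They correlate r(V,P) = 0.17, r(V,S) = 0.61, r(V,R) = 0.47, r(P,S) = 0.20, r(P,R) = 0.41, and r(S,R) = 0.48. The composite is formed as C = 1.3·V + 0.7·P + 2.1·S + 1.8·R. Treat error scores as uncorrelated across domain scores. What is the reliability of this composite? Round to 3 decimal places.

Var(C) = 1.3²·8.2² + 0.7²·16.9² + 2.1²·7.5² + 1.8²·23.5² + 2·[0.91·8.2·16.9·0.17 + 2.73·8.2·7.5·0.61 + 2.34·8.2·23.5·0.47 + 1.47·16.9·7.5·0.20 + 1.26·16.9·23.5·0.41 + 3.78·7.5·23.5·0.48] = 2290.94 + 1796.01 = 4086.95.
With uncorrelated errors the cross-covariances are all true-score covariance, so they carry over unchanged; only the diagonal terms shrink to ρᵢσᵢ².
True-score variance = [1.3²·8.2²·0.56 + 0.7²·16.9²·0.90 + 2.1²·7.5²·0.85 + 1.8²·23.5²·0.85] + 1796.01 = 1921.34 + 1796.01 = 3717.35.
Reliability = 3717.35 / 4086.95 = 0.910.

0.910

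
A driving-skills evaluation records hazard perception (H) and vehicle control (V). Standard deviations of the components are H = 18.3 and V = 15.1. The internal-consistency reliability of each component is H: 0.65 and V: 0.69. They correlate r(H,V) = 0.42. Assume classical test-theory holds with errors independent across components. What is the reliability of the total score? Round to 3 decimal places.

Var(H+V) = 18.3² + 15.1² + 2·[18.3·15.1·0.42] = 562.9 + 232.117 = 795.017.
Under uncorrelated errors the observed covariances equal the true-score covariances, so only the own-variance terms attenuate.
True-score variance = [18.3²·0.65 + 15.1²·0.69] + 232.117 = 375.005 + 232.117 = 607.123.
Reliability = 607.123 / 795.017 = 0.764.

0.764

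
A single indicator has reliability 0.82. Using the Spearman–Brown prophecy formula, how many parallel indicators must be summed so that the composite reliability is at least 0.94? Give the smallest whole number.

k ≥ ρ*(1−ρ₁)/(ρ₁(1−ρ*)) = 0.94·0.18 / (0.82·0.06) = 3.439.
Smallest integer k = 4.

4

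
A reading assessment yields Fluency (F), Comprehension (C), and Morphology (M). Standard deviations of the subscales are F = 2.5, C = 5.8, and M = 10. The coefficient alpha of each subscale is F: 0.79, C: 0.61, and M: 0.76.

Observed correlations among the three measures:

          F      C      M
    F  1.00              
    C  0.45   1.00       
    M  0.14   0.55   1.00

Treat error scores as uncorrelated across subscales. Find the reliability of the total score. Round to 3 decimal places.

0.828

Var(F+C+M) = 2.5² + 5.8² + 10² + 2·[2.5·5.8·0.45 + 2.5·10·0.14 + 5.8·10·0.55] = 139.89 + 83.85 = 223.74.
With uncorrelated errors the cross-covariances are all true-score covariance, so they carry over unchanged; only the diagonal terms shrink to ρᵢσᵢ².
True-score variance = [2.5²·0.79 + 5.8²·0.61 + 10²·0.76] + 83.85 = 101.458 + 83.85 = 185.308.
Reliability = 185.308 / 223.74 = 0.828.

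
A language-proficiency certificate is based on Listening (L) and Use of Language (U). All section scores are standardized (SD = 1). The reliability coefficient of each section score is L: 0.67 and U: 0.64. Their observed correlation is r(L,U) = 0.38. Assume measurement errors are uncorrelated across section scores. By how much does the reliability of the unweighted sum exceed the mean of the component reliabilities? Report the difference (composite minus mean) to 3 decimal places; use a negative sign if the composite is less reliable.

Var(sum) = 2 + 0.76 = 2.76; true-score variance = 1.31 + 0.76 = 2.07; composite reliability = 0.7500.
Mean component reliability = 0.6550.
Difference = 0.7500 − 0.6550 = 0.095.

0.095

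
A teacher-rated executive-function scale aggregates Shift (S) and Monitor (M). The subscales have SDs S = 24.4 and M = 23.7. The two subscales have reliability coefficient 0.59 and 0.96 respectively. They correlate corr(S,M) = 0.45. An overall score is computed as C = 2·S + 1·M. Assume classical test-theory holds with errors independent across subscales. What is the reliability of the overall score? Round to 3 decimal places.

0.749

Var(C) = 2²·24.4² + 23.7² + 2·[2·24.4·23.7·0.45] = 2943.13 + 1040.9 = 3984.03.
With uncorrelated errors the cross-covariances are all true-score covariance, so they carry over unchanged; only the diagonal terms shrink to ρᵢσᵢ².
True-score variance = [2²·24.4²·0.59 + 23.7²·0.96] + 1040.9 = 1944.27 + 1040.9 = 2985.18.
Reliability = 2985.18 / 3984.03 = 0.749.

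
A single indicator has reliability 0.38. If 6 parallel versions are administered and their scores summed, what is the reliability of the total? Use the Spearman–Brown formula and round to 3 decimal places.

0.786

ρ_k = kρ / (1 + (k−1)ρ) = 6·0.38 / (1 + 5·0.38) = 2.280 / 2.900 = 0.786.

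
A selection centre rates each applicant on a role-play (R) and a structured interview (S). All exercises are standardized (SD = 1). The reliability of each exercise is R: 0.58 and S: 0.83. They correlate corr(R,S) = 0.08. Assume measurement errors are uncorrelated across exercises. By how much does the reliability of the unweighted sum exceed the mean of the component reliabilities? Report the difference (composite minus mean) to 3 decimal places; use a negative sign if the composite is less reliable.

0.022

Var(sum) = 2 + 0.16 = 2.16; true-score variance = 1.41 + 0.16 = 1.57; composite reliability = 0.7269.
Mean component reliability = 0.7050.
Difference = 0.7269 − 0.7050 = 0.022.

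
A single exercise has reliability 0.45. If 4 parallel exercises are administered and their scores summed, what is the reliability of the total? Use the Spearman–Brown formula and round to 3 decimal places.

0.766

ρ_k = kρ / (1 + (k−1)ρ) = 4·0.45 / (1 + 3·0.45) = 1.800 / 2.350 = 0.766.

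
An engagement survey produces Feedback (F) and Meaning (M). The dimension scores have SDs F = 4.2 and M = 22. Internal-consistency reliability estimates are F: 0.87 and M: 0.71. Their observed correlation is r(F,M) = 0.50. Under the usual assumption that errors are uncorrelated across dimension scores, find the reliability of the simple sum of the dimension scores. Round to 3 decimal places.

Var(F+M) = 4.2² + 22² + 2·[4.2·22·0.50] = 501.64 + 92.4 = 594.04.
Because errors are independent across components, Cov(Tᵢ,Tⱼ) = Cov(Xᵢ,Xⱼ); the off-diagonal part of the true-score variance is the same as above.
True-score variance = [4.2²·0.87 + 22²·0.71] + 92.4 = 358.987 + 92.4 = 451.387.
Reliability = 451.387 / 594.04 = 0.760.

0.760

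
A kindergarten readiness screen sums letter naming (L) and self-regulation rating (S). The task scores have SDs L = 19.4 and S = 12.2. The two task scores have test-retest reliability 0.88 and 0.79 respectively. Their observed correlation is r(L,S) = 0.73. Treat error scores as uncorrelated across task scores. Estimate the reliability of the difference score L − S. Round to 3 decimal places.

0.575

Var(L−S) = 19.4² + 12.2² − 2·19.4·12.2·0.73 = 525.2 − 345.553 = 179.647.
Under uncorrelated errors the observed covariances equal the true-score covariances, so only the own-variance terms attenuate.
True-score variance = [19.4²·0.88 + 12.2²·0.79] − 345.553 = 448.78 − 345.553 = 103.228.
Reliability = 103.228 / 179.647 = 0.575.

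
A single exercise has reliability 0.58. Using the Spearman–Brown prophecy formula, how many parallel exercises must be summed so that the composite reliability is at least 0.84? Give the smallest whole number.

k ≥ ρ*(1−ρ₁)/(ρ₁(1−ρ*)) = 0.84·0.42 / (0.58·0.16) = 3.802.
Smallest integer k = 4.

4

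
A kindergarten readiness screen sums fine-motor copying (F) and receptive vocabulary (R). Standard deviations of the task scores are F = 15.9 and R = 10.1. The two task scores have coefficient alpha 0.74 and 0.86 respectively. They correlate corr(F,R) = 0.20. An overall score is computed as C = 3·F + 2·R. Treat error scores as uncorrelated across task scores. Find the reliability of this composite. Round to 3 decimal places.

0.789

Var(C) = 3²·15.9² + 2²·10.1² + 2·[6·15.9·10.1·0.20] = 2683.33 + 385.416 = 3068.75.
Because errors are independent across components, Cov(Tᵢ,Tⱼ) = Cov(Xᵢ,Xⱼ); the off-diagonal part of the true-score variance is the same as above.
True-score variance = [3²·15.9²·0.74 + 2²·10.1²·0.86] + 385.416 = 2034.63 + 385.416 = 2420.05.
Reliability = 2420.05 / 3068.75 = 0.789.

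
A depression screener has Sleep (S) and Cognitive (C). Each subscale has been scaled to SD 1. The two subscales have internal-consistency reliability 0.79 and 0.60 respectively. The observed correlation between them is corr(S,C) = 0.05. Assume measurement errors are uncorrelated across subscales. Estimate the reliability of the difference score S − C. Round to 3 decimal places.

0.679

Var(S−C) = 1 + 1 − 2·0.05 = 2 − 0.1 = 1.9.
Under uncorrelated errors the observed covariances equal the true-score covariances, so only the own-variance terms attenuate.
True-score variance = [0.79 + 0.60] − 0.1 = 1.39 − 0.1 = 1.29.
Reliability = 1.29 / 1.9 = 0.679.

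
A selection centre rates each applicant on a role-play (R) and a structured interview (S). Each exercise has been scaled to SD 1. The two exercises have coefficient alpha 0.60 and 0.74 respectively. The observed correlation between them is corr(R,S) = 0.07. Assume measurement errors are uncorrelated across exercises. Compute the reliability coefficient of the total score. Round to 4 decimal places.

Var(R+S) = 2 + 2·[0.07] = 2 + 0.14 = 2.14.
With uncorrelated errors the cross-covariances are all true-score covariance, so they carry over unchanged; only the diagonal terms shrink to ρᵢσᵢ².
True-score variance = [0.60 + 0.74] + 0.14 = 1.34 + 0.14 = 1.48.
Reliability = 1.48 / 2.14 = 0.6916.

0.6916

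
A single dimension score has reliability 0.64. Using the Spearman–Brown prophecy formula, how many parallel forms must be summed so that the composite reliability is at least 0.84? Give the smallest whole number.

3

k ≥ ρ*(1−ρ₁)/(ρ₁(1−ρ*)) = 0.84·0.36 / (0.64·0.16) = 2.953.
Smallest integer k = 3.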